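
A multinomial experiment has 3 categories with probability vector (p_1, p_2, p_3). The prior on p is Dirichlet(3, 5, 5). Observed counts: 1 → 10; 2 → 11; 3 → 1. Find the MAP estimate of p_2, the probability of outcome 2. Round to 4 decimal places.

The posterior is Dirichlet(αᵢ + nᵢ) = Dirichlet(13, 16, 6).
For a Dirichlet(a₁,…,a_K) with all aᵢ > 1, the mode has j-th component (aⱼ − 1)/(Σaᵢ − K).
Here Σaᵢ = 35 and K = 3, so p_2 = (16 − 1)/(35 − 3) = 15/32 ≈ 0.4688.

MAP estimate: 0.4688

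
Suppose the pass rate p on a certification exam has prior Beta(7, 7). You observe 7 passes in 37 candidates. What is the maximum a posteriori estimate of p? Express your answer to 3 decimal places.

p̂_MAP = 0.265

Prior: Beta(7, 7).
Data: 7 successes in 37 trials. The binomial likelihood contributes p^7(1−p)^30, so the posterior is Beta(7+7, 7+30) = Beta(14, 37).
For Beta(a, b) with a, b > 1 the mode is (a−1)/(a+b−2) = 13/49 ≈ 0.265.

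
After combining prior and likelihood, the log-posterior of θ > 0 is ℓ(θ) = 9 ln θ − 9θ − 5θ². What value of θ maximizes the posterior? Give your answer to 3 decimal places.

ℓ'(θ) = 9/θ − 9 − 10θ. Setting this to zero and multiplying by θ: 10θ² + 9θ − 9 = 0.
θ = (−9 + √(9² + 4·10·9)) / (2·10) = (−9 + √441) / 20 = (−9 + 21)/20 = 3/5.
ℓ''(θ) = −9/θ² − 10 < 0, confirming a maximum.

θ̂_MAP = 0.600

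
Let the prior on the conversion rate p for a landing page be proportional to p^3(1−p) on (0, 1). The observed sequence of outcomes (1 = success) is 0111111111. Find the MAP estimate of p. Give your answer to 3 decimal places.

p̂_MAP = 0.857

The prior density ∝ p^3(1−p)^1 is the kernel of Beta(4, 2).
Data: 9 successes in 10 trials (from the sequence). The binomial likelihood contributes p^9(1−p)^1, so the posterior is Beta(4+9, 2+1) = Beta(13, 3).
For Beta(a, b) with a, b > 1 the mode is (a−1)/(a+b−2) = 12/14 ≈ 0.857.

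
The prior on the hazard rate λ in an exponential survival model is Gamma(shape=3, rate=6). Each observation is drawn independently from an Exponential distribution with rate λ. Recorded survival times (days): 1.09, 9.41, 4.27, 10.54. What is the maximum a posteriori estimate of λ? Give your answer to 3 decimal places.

λ̂_MAP = 0.192

The Exponential(rate=λ) likelihood is ∝ λ^n e^(−λΣtᵢ). Here n = 4 and Σtᵢ = 1.09 + 9.41 + 4.27 + 10.54 = 25.31.
Posterior ∝ λ^2e^(−6λ) · λ^4e^(−25.31λ) = λ^6e^(−31.31λ), i.e. Gamma(7, 31.31).
Mode = (a−1)/b = 6/31.31 ≈ 0.192.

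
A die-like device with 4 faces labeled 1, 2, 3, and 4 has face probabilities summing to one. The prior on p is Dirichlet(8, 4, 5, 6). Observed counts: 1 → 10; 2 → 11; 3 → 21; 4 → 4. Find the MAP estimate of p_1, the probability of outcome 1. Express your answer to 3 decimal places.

The posterior is Dirichlet(αᵢ + nᵢ) = Dirichlet(18, 15, 26, 10).
For a Dirichlet(a₁,…,a_K) with all aᵢ > 1, the mode has j-th component (aⱼ − 1)/(Σaᵢ − K).
Here Σaᵢ = 69 and K = 4, so p_1 = (18 − 1)/(69 − 4) = 17/65 ≈ 0.262.

MAP estimate: 0.262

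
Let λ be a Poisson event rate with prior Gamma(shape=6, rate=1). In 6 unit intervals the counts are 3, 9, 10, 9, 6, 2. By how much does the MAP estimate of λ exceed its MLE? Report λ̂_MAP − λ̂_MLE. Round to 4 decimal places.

MAP − MLE = -0.2143

Σxᵢ = 39. Posterior is Gamma(45, 7); MAP = (45−1)/7 = 44/7 ≈ 6.28571.
MLE = x̄ = 39/6 ≈ 6.50000.
Difference = 44/7 − 39/6 = -3/14 ≈ -0.2143.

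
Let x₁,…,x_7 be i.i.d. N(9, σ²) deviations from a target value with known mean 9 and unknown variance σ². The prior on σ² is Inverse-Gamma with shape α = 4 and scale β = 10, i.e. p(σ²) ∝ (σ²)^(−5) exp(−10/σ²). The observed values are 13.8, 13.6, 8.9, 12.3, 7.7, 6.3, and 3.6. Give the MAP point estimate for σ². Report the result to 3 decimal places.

σ̂²_MAP = 6.661

Sum of squared deviations about the known mean: SS = (13.8−9)² + (13.6−9)² + (8.9−9)² + (12.3−9)² + (7.7−9)² + (6.3−9)² + (3.6−9)² = 93.24.
The Normal likelihood contributes (σ²)^(−n/2) exp(−SS/(2σ²)), so the posterior is Inverse-Gamma(α + n/2, β + SS/2) = Inverse-Gamma(7.5, 56.62).
The mode of Inverse-Gamma(a, b) is b/(a+1) = 56.62/8.5 ≈ 6.661.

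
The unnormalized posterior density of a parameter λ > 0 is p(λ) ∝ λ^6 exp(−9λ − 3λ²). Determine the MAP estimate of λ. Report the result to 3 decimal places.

λ̂_MAP = 0.500

ℓ'(λ) = 6/λ − 9 − 6λ. Setting this to zero and multiplying by λ: 6λ² + 9λ − 6 = 0.
λ = (−9 + √(9² + 4·6·6)) / (2·6) = (−9 + √225) / 12 = (−9 + 15)/12 = 1/2.
ℓ''(λ) = −6/λ² − 6 < 0, confirming a maximum.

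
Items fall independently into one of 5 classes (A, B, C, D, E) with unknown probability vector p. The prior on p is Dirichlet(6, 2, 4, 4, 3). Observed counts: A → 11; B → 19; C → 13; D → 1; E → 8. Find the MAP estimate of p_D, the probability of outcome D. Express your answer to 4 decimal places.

The posterior is Dirichlet(αᵢ + nᵢ) = Dirichlet(17, 21, 17, 5, 11).
For a Dirichlet(a₁,…,a_K) with all aᵢ > 1, the mode has j-th component (aⱼ − 1)/(Σaᵢ − K).
Here Σaᵢ = 71 and K = 5, so p_D = (5 − 1)/(71 − 5) = 4/66 ≈ 0.0606.

MAP estimate of p_D = 0.0606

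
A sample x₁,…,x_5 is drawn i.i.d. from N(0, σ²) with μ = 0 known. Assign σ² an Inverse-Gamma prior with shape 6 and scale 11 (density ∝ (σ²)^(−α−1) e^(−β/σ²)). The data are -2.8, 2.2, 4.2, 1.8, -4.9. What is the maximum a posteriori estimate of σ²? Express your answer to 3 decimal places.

Sum of squared deviations about the known mean: SS = (-2.8−0)² + (2.2−0)² + (4.2−0)² + (1.8−0)² + (-4.9−0)² = 57.57.
The Normal likelihood contributes (σ²)^(−n/2) exp(−SS/(2σ²)), so the posterior is Inverse-Gamma(α + n/2, β + SS/2) = Inverse-Gamma(8.5, 39.785).
The mode of Inverse-Gamma(a, b) is b/(a+1) = 39.785/9.5 ≈ 4.188.

σ̂²_MAP = 4.188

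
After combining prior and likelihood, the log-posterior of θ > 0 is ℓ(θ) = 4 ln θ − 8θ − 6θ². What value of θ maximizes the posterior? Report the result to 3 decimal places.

θ̂_MAP = 0.333

ℓ'(θ) = 4/θ − 8 − 12θ. Setting this to zero and multiplying by θ: 12θ² + 8θ − 4 = 0.
θ = (−8 + √(8² + 4·12·4)) / (2·12) = (−8 + √256) / 24 = (−8 + 16)/24 = 1/3.
ℓ''(θ) = −4/θ² − 12 < 0, confirming a maximum.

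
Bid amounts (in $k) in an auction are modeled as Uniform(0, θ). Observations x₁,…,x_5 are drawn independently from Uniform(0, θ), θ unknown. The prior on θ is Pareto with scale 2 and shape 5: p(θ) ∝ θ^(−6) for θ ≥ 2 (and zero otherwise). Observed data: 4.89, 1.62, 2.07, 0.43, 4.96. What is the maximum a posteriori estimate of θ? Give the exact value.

θ̂_MAP = 4.96

The Uniform(0, θ) likelihood is θ^(−n) for θ ≥ max(xᵢ), zero otherwise. Here max(xᵢ) = 4.96.
Posterior ∝ θ^(−6) · θ^(−5) = θ^(−11) on θ ≥ max(2, 4.96) = 4.96.
This density is strictly decreasing in θ, so the posterior mode lies at the lower boundary of the support.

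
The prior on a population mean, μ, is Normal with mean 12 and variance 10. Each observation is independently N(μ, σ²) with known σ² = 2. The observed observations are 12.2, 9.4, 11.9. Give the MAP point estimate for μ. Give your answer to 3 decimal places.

μ̂_MAP = 11.219

n = 3; x̄ = (12.2 + 9.4 + 11.9)/3 = 33.5/3 = 67/6 ≈ 11.1667.
For a Normal prior and Normal likelihood with known variance, the posterior is Normal; its mode equals its mean, the precision-weighted average.
Prior precision 1/σ₀² = 1/10 = 0.1; data precision n/σ² = 3/2 = 1.5.
μ̂ = (0.1·12 + 1.5·(67/6)) / (0.1 + 1.5) = 17.95/1.6 = 11.21875 ≈ 11.219.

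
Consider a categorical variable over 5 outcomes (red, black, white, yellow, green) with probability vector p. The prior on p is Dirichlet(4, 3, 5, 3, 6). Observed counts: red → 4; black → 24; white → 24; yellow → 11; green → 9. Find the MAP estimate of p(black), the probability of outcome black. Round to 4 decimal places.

MAP estimate of p(black) = 0.2955

The posterior is Dirichlet(αᵢ + nᵢ) = Dirichlet(8, 27, 29, 14, 15).
For a Dirichlet(a₁,…,a_K) with all aᵢ > 1, the mode has j-th component (aⱼ − 1)/(Σaᵢ − K).
Here Σaᵢ = 93 and K = 5, so p(black) = (27 − 1)/(93 − 5) = 26/88 ≈ 0.2955.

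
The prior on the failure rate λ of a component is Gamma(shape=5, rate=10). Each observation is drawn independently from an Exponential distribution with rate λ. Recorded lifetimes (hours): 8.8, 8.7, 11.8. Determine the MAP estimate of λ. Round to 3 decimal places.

The Exponential(rate=λ) likelihood is ∝ λ^n e^(−λΣtᵢ). Here n = 3 and Σtᵢ = 8.8 + 8.7 + 11.8 = 29.3.
Posterior ∝ λ^4e^(−10λ) · λ^3e^(−29.3λ) = λ^7e^(−39.3λ), i.e. Gamma(8, 39.3).
Mode = (a−1)/b = 7/39.3 ≈ 0.178.

λ̂_MAP = 0.178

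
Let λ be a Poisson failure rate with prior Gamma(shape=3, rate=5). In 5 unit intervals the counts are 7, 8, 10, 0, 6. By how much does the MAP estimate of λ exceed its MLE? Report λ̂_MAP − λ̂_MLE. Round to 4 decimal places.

Σxᵢ = 31. Posterior is Gamma(34, 10); MAP = (34−1)/10 = 33/10 ≈ 3.30000.
MLE = x̄ = 31/5 ≈ 6.20000.
Difference = 33/10 − 31/5 = -29/10 ≈ -2.9000.

MAP − MLE = -2.9000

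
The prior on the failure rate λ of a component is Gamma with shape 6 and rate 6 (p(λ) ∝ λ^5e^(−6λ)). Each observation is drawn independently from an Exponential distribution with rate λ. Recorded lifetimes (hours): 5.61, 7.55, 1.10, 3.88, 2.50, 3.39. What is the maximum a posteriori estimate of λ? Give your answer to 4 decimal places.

λ̂_MAP = 0.3663

The Exponential(rate=λ) likelihood is ∝ λ^n e^(−λΣtᵢ). Here n = 6 and Σtᵢ = 5.61 + 7.55 + 1.10 + 3.88 + 2.50 + 3.39 = 24.03.
Posterior ∝ λ^5e^(−6λ) · λ^6e^(−24.03λ) = λ^11e^(−30.03λ), i.e. Gamma(12, 30.03).
Mode = (a−1)/b = 11/30.03 ≈ 0.3663.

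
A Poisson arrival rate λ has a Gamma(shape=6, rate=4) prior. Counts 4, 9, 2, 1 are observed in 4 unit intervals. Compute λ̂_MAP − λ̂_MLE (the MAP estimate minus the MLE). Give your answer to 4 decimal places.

MAP − MLE = -1.3750

Σxᵢ = 16. Posterior is Gamma(22, 8); MAP = (22−1)/8 = 21/8 ≈ 2.62500.
MLE = x̄ = 16/4 ≈ 4.00000.
Difference = 21/8 − 16/4 = -11/8 ≈ -1.3750.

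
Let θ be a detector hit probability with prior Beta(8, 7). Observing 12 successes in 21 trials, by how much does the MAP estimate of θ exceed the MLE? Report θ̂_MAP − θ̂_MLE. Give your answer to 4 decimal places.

Posterior is Beta(20, 16); MAP = (20−1)/(36−2) = 19/34 ≈ 0.55882.
MLE ignores the prior: θ̂_MLE = k/n = 12/21 ≈ 0.57143.
Difference = 19/34 − 12/21 = -3/238 ≈ -0.0126.

MAP − MLE = -0.0126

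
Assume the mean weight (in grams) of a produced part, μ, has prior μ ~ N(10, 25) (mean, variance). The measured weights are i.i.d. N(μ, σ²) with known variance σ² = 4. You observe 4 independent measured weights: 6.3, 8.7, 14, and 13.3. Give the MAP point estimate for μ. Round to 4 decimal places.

μ̂_MAP = 10.5529

n = 4; x̄ = (6.3 + 8.7 + 14 + 13.3)/4 = 42.3/4 = 10.575.
For a Normal prior and Normal likelihood with known variance, the posterior is Normal; its mode equals its mean, the precision-weighted average.
Prior precision 1/σ₀² = 1/25 = 0.04; data precision n/σ² = 4/4 = 1.
μ̂ = (0.04·10 + 1·10.575) / (0.04 + 1) = 10.975/1.04 = 2195/208 ≈ 10.5529.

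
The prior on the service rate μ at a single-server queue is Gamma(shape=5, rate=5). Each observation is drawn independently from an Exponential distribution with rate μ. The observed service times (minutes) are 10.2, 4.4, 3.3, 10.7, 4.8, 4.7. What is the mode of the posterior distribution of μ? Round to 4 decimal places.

The Exponential(rate=μ) likelihood is ∝ μ^n e^(−μΣtᵢ). Here n = 6 and Σtᵢ = 10.2 + 4.4 + 3.3 + 10.7 + 4.8 + 4.7 = 38.1.
Posterior ∝ μ^4e^(−5μ) · μ^6e^(−38.1μ) = μ^10e^(−43.1μ), i.e. Gamma(11, 43.1).
Mode = (a−1)/b = 10/43.1 ≈ 0.2320.

μ̂_MAP = 0.2320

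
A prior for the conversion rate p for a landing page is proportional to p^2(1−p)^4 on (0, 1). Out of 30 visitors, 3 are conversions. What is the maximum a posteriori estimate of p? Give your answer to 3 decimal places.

p̂_MAP = 0.139

The prior density ∝ p^2(1−p)^4 is the kernel of Beta(3, 5).
Data: 3 successes in 30 trials. The binomial likelihood contributes p^3(1−p)^27, so the posterior is Beta(3+3, 5+27) = Beta(6, 32).
For Beta(a, b) with a, b > 1 the mode is (a−1)/(a+b−2) = 5/36 ≈ 0.139.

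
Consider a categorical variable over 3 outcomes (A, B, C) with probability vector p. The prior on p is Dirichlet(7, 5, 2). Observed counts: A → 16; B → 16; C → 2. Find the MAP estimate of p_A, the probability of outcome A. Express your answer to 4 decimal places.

The posterior is Dirichlet(αᵢ + nᵢ) = Dirichlet(23, 21, 4).
For a Dirichlet(a₁,…,a_K) with all aᵢ > 1, the mode has j-th component (aⱼ − 1)/(Σaᵢ − K).
Here Σaᵢ = 48 and K = 3, so p_A = (23 − 1)/(48 − 3) = 22/45 ≈ 0.4889.

MAP estimate of p_A = 0.4889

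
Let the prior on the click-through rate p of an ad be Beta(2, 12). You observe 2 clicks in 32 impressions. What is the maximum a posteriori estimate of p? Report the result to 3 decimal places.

p̂_MAP = 0.068

Prior: Beta(2, 12).
Data: 2 successes in 32 trials. The binomial likelihood contributes p^2(1−p)^30, so the posterior is Beta(2+2, 12+30) = Beta(4, 42).
For Beta(a, b) with a, b > 1 the mode is (a−1)/(a+b−2) = 3/44 ≈ 0.068.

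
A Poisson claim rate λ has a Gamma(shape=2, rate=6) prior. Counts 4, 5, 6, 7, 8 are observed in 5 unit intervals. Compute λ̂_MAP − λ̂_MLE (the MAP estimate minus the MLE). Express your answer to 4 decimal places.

Σxᵢ = 30. Posterior is Gamma(32, 11); MAP = (32−1)/11 = 31/11 ≈ 2.81818.
MLE = x̄ = 30/5 ≈ 6.00000.
Difference = 31/11 − 30/5 = -35/11 ≈ -3.1818.

MAP − MLE = -3.1818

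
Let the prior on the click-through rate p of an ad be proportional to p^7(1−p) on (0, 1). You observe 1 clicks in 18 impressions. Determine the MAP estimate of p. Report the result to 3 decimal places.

The prior density ∝ p^7(1−p)^1 is the kernel of Beta(8, 2).
Data: 1 success in 18 trials. The binomial likelihood contributes p(1−p)^17, so the posterior is Beta(8+1, 2+17) = Beta(9, 19).
For Beta(a, b) with a, b > 1 the mode is (a−1)/(a+b−2) = 8/26 ≈ 0.308.

p̂_MAP = 0.308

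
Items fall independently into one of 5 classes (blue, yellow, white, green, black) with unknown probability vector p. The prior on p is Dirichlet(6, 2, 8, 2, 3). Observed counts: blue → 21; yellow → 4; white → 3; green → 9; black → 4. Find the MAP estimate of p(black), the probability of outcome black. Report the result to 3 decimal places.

MAP estimate of p(black) = 0.105

The posterior is Dirichlet(αᵢ + nᵢ) = Dirichlet(27, 6, 11, 11, 7).
For a Dirichlet(a₁,…,a_K) with all aᵢ > 1, the mode has j-th component (aⱼ − 1)/(Σaᵢ − K).
Here Σaᵢ = 62 and K = 5, so p(black) = (7 − 1)/(62 − 5) = 6/57 ≈ 0.105.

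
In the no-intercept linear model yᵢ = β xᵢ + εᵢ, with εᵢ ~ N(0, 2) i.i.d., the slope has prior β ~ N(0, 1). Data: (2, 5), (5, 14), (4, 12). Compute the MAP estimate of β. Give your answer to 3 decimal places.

β̂_MAP = 2.723

log p(β | y) = −Σ(yᵢ − βxᵢ)²/(2·2) − β²/(2·1) + const.
Setting the derivative to zero: Σxᵢ(yᵢ − βxᵢ)/2 − β/1 = 0, so β = Σxᵢyᵢ / (Σxᵢ² + σ²/τ²).
Σxᵢyᵢ = 2·5 + 5·14 + 4·12 = 128; Σxᵢ² = 45; σ²/τ² = 2.
β̂_MAP = 128 / (45 + 2) = 128/47 ≈ 2.723.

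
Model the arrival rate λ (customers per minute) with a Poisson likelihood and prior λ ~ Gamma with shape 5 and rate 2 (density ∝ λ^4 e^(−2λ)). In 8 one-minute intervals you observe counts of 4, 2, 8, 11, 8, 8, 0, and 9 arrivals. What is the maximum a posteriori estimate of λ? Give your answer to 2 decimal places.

λ̂_MAP = 5.40

Σxᵢ = 4+2+8+11+8+8+0+9 = 50, with n = 8.
Posterior ∝ λ^4e^(−2λ) · λ^50e^(−8λ) = λ^54e^(−10λ), i.e. Gamma(shape=55, rate=10).
The mode of a Gamma(a, b) with a ≥ 1 (shape–rate) is (a−1)/b = 54/10 ≈ 5.40.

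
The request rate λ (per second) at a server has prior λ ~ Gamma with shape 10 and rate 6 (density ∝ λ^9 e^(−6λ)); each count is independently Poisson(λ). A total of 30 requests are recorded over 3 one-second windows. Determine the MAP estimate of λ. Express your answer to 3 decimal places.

Σxᵢ = 30, n = 3.
Posterior ∝ λ^9e^(−6λ) · λ^30e^(−3λ) = λ^39e^(−9λ), i.e. Gamma(shape=40, rate=9).
The mode of a Gamma(a, b) with a ≥ 1 (shape–rate) is (a−1)/b = 39/9 ≈ 4.333.

λ̂_MAP = 4.333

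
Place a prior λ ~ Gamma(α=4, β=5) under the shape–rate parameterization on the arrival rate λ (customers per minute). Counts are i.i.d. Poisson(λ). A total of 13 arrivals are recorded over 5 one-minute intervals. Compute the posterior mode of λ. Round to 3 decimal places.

Σxᵢ = 13, n = 5.
Posterior ∝ λ^3e^(−5λ) · λ^13e^(−5λ) = λ^16e^(−10λ), i.e. Gamma(shape=17, rate=10).
The mode of a Gamma(a, b) with a ≥ 1 (shape–rate) is (a−1)/b = 16/10 ≈ 1.600.

λ̂_MAP = 1.600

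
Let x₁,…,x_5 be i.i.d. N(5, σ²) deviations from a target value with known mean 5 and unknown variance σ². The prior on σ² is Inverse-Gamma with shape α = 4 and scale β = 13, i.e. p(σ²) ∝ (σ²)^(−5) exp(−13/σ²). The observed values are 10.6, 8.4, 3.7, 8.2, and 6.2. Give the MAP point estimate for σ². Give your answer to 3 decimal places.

Sum of squared deviations about the known mean: SS = (10.6−5)² + (8.4−5)² + (3.7−5)² + (8.2−5)² + (6.2−5)² = 56.29.
The Normal likelihood contributes (σ²)^(−n/2) exp(−SS/(2σ²)), so the posterior is Inverse-Gamma(α + n/2, β + SS/2) = Inverse-Gamma(6.5, 41.145).
The mode of Inverse-Gamma(a, b) is b/(a+1) = 41.145/7.5 ≈ 5.486.

σ̂²_MAP = 5.486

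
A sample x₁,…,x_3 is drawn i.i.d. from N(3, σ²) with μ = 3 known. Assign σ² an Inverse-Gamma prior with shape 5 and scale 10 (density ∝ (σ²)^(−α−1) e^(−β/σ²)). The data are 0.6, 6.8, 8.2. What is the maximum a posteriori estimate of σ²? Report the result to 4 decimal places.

σ̂²_MAP = 4.4827

Sum of squared deviations about the known mean: SS = (0.6−3)² + (6.8−3)² + (8.2−3)² = 47.24.
The Normal likelihood contributes (σ²)^(−n/2) exp(−SS/(2σ²)), so the posterior is Inverse-Gamma(α + n/2, β + SS/2) = Inverse-Gamma(6.5, 33.62).
The mode of Inverse-Gamma(a, b) is b/(a+1) = 33.62/7.5 ≈ 4.4827.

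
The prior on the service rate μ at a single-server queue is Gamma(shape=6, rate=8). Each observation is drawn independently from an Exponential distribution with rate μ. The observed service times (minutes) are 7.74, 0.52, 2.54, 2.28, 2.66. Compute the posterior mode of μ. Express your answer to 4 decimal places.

The Exponential(rate=μ) likelihood is ∝ μ^n e^(−μΣtᵢ). Here n = 5 and Σtᵢ = 7.74 + 0.52 + 2.54 + 2.28 + 2.66 = 15.74.
Posterior ∝ μ^5e^(−8μ) · μ^5e^(−15.74μ) = μ^10e^(−23.74μ), i.e. Gamma(11, 23.74).
Mode = (a−1)/b = 10/23.74 ≈ 0.4212.

μ̂_MAP = 0.4212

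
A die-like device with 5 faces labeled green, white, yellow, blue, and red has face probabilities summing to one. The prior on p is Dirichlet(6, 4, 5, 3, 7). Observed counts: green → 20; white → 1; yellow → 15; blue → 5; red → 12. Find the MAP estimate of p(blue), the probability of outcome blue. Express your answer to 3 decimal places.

MAP estimate of p(blue) = 0.096

The posterior is Dirichlet(αᵢ + nᵢ) = Dirichlet(26, 5, 20, 8, 19).
For a Dirichlet(a₁,…,a_K) with all aᵢ > 1, the mode has j-th component (aⱼ − 1)/(Σaᵢ − K).
Here Σaᵢ = 78 and K = 5, so p(blue) = (8 − 1)/(78 − 5) = 7/73 ≈ 0.096.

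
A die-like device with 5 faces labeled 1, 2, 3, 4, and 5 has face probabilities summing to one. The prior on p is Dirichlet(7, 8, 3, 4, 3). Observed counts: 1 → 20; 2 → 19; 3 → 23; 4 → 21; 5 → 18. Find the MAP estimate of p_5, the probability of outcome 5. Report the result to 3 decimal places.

MAP estimate: 0.165

The posterior is Dirichlet(αᵢ + nᵢ) = Dirichlet(27, 27, 26, 25, 21).
For a Dirichlet(a₁,…,a_K) with all aᵢ > 1, the mode has j-th component (aⱼ − 1)/(Σaᵢ − K).
Here Σaᵢ = 126 and K = 5, so p_5 = (21 − 1)/(126 − 5) = 20/121 ≈ 0.165.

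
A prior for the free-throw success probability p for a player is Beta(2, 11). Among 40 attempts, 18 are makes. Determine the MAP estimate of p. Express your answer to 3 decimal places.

Prior: Beta(2, 11).
Data: 18 successes in 40 trials. The binomial likelihood contributes p^18(1−p)^22, so the posterior is Beta(2+18, 11+22) = Beta(20, 33).
For Beta(a, b) with a, b > 1 the mode is (a−1)/(a+b−2) = 19/51 ≈ 0.373.

p̂_MAP = 0.373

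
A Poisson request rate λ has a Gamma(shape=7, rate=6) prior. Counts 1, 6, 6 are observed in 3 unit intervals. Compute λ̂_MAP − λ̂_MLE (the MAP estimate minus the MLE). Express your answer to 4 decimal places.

MAP − MLE = -2.2222

Σxᵢ = 13. Posterior is Gamma(20, 9); MAP = (20−1)/9 = 19/9 ≈ 2.11111.
MLE = x̄ = 13/3 ≈ 4.33333.
Difference = 19/9 − 13/3 = -20/9 ≈ -2.2222.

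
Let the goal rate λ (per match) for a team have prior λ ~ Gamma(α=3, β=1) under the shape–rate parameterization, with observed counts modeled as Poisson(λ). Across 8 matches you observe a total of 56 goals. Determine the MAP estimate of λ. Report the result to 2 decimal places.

λ̂_MAP = 6.44

Σxᵢ = 56, n = 8.
Posterior ∝ λ^2e^(−1λ) · λ^56e^(−8λ) = λ^58e^(−9λ), i.e. Gamma(shape=59, rate=9).
The mode of a Gamma(a, b) with a ≥ 1 (shape–rate) is (a−1)/b = 58/9 ≈ 6.44.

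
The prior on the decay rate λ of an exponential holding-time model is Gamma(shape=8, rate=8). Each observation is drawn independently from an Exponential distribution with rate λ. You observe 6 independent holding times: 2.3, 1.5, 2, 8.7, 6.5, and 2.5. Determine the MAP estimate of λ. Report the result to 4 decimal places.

λ̂_MAP = 0.4127

The Exponential(rate=λ) likelihood is ∝ λ^n e^(−λΣtᵢ). Here n = 6 and Σtᵢ = 2.3 + 1.5 + 2 + 8.7 + 6.5 + 2.5 = 23.5.
Posterior ∝ λ^7e^(−8λ) · λ^6e^(−23.5λ) = λ^13e^(−31.5λ), i.e. Gamma(14, 31.5).
Mode = (a−1)/b = 13/31.5 ≈ 0.4127.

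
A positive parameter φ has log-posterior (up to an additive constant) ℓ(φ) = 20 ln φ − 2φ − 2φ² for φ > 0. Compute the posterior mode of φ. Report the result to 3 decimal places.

ℓ'(φ) = 20/φ − 2 − 4φ. Setting this to zero and multiplying by φ: 4φ² + 2φ − 20 = 0.
φ = (−2 + √(2² + 4·4·20)) / (2·4) = (−2 + √324) / 8 = (−2 + 18)/8 = 2.
ℓ''(φ) = −20/φ² − 4 < 0, confirming a maximum.

φ̂_MAP = 2.000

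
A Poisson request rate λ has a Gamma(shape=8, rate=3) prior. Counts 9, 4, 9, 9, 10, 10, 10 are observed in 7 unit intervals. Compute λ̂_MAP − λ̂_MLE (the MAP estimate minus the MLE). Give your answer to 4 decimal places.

MAP − MLE = -1.9143

Σxᵢ = 61. Posterior is Gamma(69, 10); MAP = (69−1)/10 = 68/10 ≈ 6.80000.
MLE = x̄ = 61/7 ≈ 8.71429.
Difference = 68/10 − 61/7 = -67/35 ≈ -1.9143.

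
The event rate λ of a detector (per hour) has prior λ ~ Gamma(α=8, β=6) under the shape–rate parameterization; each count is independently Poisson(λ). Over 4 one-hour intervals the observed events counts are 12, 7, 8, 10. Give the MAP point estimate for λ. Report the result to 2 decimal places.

λ̂_MAP = 4.40

Σxᵢ = 12+7+8+10 = 37, with n = 4.
Posterior ∝ λ^7e^(−6λ) · λ^37e^(−4λ) = λ^44e^(−10λ), i.e. Gamma(shape=45, rate=10).
The mode of a Gamma(a, b) with a ≥ 1 (shape–rate) is (a−1)/b = 44/10 ≈ 4.40.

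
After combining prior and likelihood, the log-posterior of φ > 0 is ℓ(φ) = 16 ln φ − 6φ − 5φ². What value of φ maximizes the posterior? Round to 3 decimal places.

φ̂_MAP = 1.000

ℓ'(φ) = 16/φ − 6 − 10φ. Setting this to zero and multiplying by φ: 10φ² + 6φ − 16 = 0.
φ = (−6 + √(6² + 4·10·16)) / (2·10) = (−6 + √676) / 20 = (−6 + 26)/20 = 1.
ℓ''(φ) = −16/φ² − 10 < 0, confirming a maximum.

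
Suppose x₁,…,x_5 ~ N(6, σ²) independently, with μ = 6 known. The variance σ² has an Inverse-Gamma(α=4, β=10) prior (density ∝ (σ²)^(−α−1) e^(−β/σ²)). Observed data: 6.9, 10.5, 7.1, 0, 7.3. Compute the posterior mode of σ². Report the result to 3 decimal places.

Sum of squared deviations about the known mean: SS = (6.9−6)² + (10.5−6)² + (7.1−6)² + (0−6)² + (7.3−6)² = 59.96.
The Normal likelihood contributes (σ²)^(−n/2) exp(−SS/(2σ²)), so the posterior is Inverse-Gamma(α + n/2, β + SS/2) = Inverse-Gamma(6.5, 39.98).
The mode of Inverse-Gamma(a, b) is b/(a+1) = 39.98/7.5 ≈ 5.331.

σ̂²_MAP = 5.331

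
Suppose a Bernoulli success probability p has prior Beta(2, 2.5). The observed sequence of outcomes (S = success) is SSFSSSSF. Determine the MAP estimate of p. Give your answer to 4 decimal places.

Prior: Beta(2, 2.5).
Data: 6 successes in 8 trials (from the sequence). The binomial likelihood contributes p^6(1−p)^2, so the posterior is Beta(2+6, 2.5+2) = Beta(8, 4.5).
For Beta(a, b) with a, b > 1 the mode is (a−1)/(a+b−2) = 7/10.5 ≈ 0.6667.

p̂_MAP = 0.6667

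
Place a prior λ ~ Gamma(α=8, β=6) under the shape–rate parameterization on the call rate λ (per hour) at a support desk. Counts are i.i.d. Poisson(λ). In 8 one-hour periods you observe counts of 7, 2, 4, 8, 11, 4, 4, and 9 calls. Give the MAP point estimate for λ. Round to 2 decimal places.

Σxᵢ = 7+2+4+8+11+4+4+9 = 49, with n = 8.
Posterior ∝ λ^7e^(−6λ) · λ^49e^(−8λ) = λ^56e^(−14λ), i.e. Gamma(shape=57, rate=14).
The mode of a Gamma(a, b) with a ≥ 1 (shape–rate) is (a−1)/b = 56/14 ≈ 4.00.

λ̂_MAP = 4.00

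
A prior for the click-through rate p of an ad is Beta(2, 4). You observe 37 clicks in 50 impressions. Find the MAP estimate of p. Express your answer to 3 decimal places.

p̂_MAP = 0.704

Prior: Beta(2, 4).
Data: 37 successes in 50 trials. The binomial likelihood contributes p^37(1−p)^13, so the posterior is Beta(2+37, 4+13) = Beta(39, 17).
For Beta(a, b) with a, b > 1 the mode is (a−1)/(a+b−2) = 38/54 ≈ 0.704.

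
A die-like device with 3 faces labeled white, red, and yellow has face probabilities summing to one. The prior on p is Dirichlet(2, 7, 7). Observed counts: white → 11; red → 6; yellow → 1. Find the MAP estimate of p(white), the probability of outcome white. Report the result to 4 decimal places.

MAP estimate of p(white) = 0.3871

The posterior is Dirichlet(αᵢ + nᵢ) = Dirichlet(13, 13, 8).
For a Dirichlet(a₁,…,a_K) with all aᵢ > 1, the mode has j-th component (aⱼ − 1)/(Σaᵢ − K).
Here Σaᵢ = 34 and K = 3, so p(white) = (13 − 1)/(34 − 3) = 12/31 ≈ 0.3871.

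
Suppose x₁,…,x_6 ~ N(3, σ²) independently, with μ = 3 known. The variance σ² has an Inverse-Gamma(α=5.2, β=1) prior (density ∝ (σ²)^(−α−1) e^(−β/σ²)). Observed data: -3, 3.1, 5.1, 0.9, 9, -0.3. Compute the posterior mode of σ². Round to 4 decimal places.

σ̂²_MAP = 5.0935

Sum of squared deviations about the known mean: SS = (-3−3)² + (3.1−3)² + (5.1−3)² + (0.9−3)² + (9−3)² + (-0.3−3)² = 91.72.
The Normal likelihood contributes (σ²)^(−n/2) exp(−SS/(2σ²)), so the posterior is Inverse-Gamma(α + n/2, β + SS/2) = Inverse-Gamma(8.2, 46.86).
The mode of Inverse-Gamma(a, b) is b/(a+1) = 46.86/9.2 ≈ 5.0935.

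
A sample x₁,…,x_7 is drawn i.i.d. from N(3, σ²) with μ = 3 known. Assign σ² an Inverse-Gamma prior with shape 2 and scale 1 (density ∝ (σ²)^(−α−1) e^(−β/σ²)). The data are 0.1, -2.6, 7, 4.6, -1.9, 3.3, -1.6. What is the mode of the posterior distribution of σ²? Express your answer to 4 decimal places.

Sum of squared deviations about the known mean: SS = (0.1−3)² + (-2.6−3)² + (7−3)² + (4.6−3)² + (-1.9−3)² + (3.3−3)² + (-1.6−3)² = 103.59.
The Normal likelihood contributes (σ²)^(−n/2) exp(−SS/(2σ²)), so the posterior is Inverse-Gamma(α + n/2, β + SS/2) = Inverse-Gamma(5.5, 52.795).
The mode of Inverse-Gamma(a, b) is b/(a+1) = 52.795/6.5 ≈ 8.1223.

σ̂²_MAP = 8.1223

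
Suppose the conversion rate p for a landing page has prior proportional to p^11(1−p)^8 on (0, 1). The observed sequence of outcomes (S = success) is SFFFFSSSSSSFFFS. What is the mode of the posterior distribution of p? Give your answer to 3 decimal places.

p̂_MAP = 0.559

The prior density ∝ p^11(1−p)^8 is the kernel of Beta(12, 9).
Data: 8 successes in 15 trials (from the sequence). The binomial likelihood contributes p^8(1−p)^7, so the posterior is Beta(12+8, 9+7) = Beta(20, 16).
For Beta(a, b) with a, b > 1 the mode is (a−1)/(a+b−2) = 19/34 ≈ 0.559.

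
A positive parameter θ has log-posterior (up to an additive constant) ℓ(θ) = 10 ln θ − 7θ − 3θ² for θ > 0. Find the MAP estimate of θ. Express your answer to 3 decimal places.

θ̂_MAP = 0.833

ℓ'(θ) = 10/θ − 7 − 6θ. Setting this to zero and multiplying by θ: 6θ² + 7θ − 10 = 0.
θ = (−7 + √(7² + 4·6·10)) / (2·6) = (−7 + √289) / 12 = (−7 + 17)/12 = 5/6.
ℓ''(θ) = −10/θ² − 6 < 0, confirming a maximum.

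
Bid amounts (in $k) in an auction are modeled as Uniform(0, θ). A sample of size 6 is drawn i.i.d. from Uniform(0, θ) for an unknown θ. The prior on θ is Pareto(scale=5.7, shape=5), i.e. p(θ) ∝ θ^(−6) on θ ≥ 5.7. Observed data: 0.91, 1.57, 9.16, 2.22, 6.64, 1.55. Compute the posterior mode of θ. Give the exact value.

The Uniform(0, θ) likelihood is θ^(−n) for θ ≥ max(xᵢ), zero otherwise. Here max(xᵢ) = 9.16.
Posterior ∝ θ^(−6) · θ^(−6) = θ^(−12) on θ ≥ max(5.7, 9.16) = 9.16.
This density is strictly decreasing in θ, so the posterior mode lies at the lower boundary of the support.

θ̂_MAP = 9.16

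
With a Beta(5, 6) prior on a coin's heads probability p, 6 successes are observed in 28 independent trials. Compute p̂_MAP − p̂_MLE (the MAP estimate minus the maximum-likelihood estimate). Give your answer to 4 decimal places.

MAP − MLE = 0.0560

Posterior is Beta(11, 28); MAP = (11−1)/(39−2) = 10/37 ≈ 0.27027.
MLE ignores the prior: p̂_MLE = k/n = 6/28 ≈ 0.21429.
Difference = 10/37 − 6/28 = 29/518 ≈ 0.0560.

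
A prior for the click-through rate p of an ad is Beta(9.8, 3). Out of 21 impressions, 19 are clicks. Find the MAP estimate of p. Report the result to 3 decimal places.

p̂_MAP = 0.874

Prior: Beta(9.8, 3).
Data: 19 successes in 21 trials. The binomial likelihood contributes p^19(1−p)^2, so the posterior is Beta(9.8+19, 3+2) = Beta(28.8, 5).
For Beta(a, b) with a, b > 1 the mode is (a−1)/(a+b−2) = 27.8/31.8 ≈ 0.874.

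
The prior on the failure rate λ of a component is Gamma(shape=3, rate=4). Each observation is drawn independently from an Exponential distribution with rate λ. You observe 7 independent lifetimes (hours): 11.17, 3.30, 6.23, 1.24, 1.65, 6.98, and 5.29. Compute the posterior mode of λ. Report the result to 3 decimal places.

The Exponential(rate=λ) likelihood is ∝ λ^n e^(−λΣtᵢ). Here n = 7 and Σtᵢ = 11.17 + 3.30 + 6.23 + 1.24 + 1.65 + 6.98 + 5.29 = 35.86.
Posterior ∝ λ^2e^(−4λ) · λ^7e^(−35.86λ) = λ^9e^(−39.86λ), i.e. Gamma(10, 39.86).
Mode = (a−1)/b = 9/39.86 ≈ 0.226.

λ̂_MAP = 0.226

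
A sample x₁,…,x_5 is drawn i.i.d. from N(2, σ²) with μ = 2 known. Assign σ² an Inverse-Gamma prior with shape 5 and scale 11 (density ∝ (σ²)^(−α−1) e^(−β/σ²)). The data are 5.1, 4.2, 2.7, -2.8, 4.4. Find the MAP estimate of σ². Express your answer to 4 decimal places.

Sum of squared deviations about the known mean: SS = (5.1−2)² + (4.2−2)² + (2.7−2)² + (-2.8−2)² + (4.4−2)² = 43.74.
The Normal likelihood contributes (σ²)^(−n/2) exp(−SS/(2σ²)), so the posterior is Inverse-Gamma(α + n/2, β + SS/2) = Inverse-Gamma(7.5, 32.87).
The mode of Inverse-Gamma(a, b) is b/(a+1) = 32.87/8.5 ≈ 3.8671.

σ̂²_MAP = 3.8671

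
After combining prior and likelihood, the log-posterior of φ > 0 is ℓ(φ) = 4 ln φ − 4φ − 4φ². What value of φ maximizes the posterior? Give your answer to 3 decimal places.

ℓ'(φ) = 4/φ − 4 − 8φ. Setting this to zero and multiplying by φ: 8φ² + 4φ − 4 = 0.
φ = (−4 + √(4² + 4·8·4)) / (2·8) = (−4 + √144) / 16 = (−4 + 12)/16 = 1/2.
ℓ''(φ) = −4/φ² − 8 < 0, confirming a maximum.

φ̂_MAP = 0.500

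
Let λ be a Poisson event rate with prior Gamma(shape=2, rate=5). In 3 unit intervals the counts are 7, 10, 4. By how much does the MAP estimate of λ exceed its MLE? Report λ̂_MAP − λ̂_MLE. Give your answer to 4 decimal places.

Σxᵢ = 21. Posterior is Gamma(23, 8); MAP = (23−1)/8 = 22/8 ≈ 2.75000.
MLE = x̄ = 21/3 ≈ 7.00000.
Difference = 22/8 − 21/3 = -17/4 ≈ -4.2500.

MAP − MLE = -4.2500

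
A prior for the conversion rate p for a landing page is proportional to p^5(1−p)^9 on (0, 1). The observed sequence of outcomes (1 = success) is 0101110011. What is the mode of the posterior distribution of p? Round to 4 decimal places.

The prior density ∝ p^5(1−p)^9 is the kernel of Beta(6, 10).
Data: 6 successes in 10 trials (from the sequence). The binomial likelihood contributes p^6(1−p)^4, so the posterior is Beta(6+6, 10+4) = Beta(12, 14).
For Beta(a, b) with a, b > 1 the mode is (a−1)/(a+b−2) = 11/24 ≈ 0.4583.

p̂_MAP = 0.4583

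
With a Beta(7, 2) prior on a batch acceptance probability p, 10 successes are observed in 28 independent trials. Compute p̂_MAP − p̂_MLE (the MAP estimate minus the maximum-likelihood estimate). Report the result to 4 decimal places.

MAP − MLE = 0.1000

Posterior is Beta(17, 20); MAP = (17−1)/(37−2) = 16/35 ≈ 0.45714.
MLE ignores the prior: p̂_MLE = k/n = 10/28 ≈ 0.35714.
Difference = 16/35 − 10/28 = 1/10 ≈ 0.1000.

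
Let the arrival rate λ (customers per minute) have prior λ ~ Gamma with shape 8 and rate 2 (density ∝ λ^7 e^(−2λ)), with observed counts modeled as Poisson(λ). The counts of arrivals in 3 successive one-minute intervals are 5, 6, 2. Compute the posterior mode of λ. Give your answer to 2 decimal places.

λ̂_MAP = 4.00

Σxᵢ = 5+6+2 = 13, with n = 3.
Posterior ∝ λ^7e^(−2λ) · λ^13e^(−3λ) = λ^20e^(−5λ), i.e. Gamma(shape=21, rate=5).
The mode of a Gamma(a, b) with a ≥ 1 (shape–rate) is (a−1)/b = 20/5 ≈ 4.00.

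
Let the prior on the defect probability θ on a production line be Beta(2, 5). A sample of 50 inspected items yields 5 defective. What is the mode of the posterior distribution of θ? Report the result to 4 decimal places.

Prior: Beta(2, 5).
Data: 5 successes in 50 trials. The binomial likelihood contributes θ^5(1−θ)^45, so the posterior is Beta(2+5, 5+45) = Beta(7, 50).
For Beta(a, b) with a, b > 1 the mode is (a−1)/(a+b−2) = 6/55 ≈ 0.1091.

θ̂_MAP = 0.1091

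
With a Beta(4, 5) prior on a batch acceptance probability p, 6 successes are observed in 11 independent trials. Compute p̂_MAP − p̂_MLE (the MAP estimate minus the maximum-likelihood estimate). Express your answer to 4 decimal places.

MAP − MLE = -0.0455

Posterior is Beta(10, 10); MAP = (10−1)/(20−2) = 9/18 ≈ 0.50000.
MLE ignores the prior: p̂_MLE = k/n = 6/11 ≈ 0.54545.
Difference = 9/18 − 6/11 = -1/22 ≈ -0.0455.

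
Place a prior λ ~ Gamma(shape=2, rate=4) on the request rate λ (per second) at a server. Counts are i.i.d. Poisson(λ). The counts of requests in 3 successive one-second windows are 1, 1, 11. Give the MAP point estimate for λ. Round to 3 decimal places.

λ̂_MAP = 2.000

Σxᵢ = 1+1+11 = 13, with n = 3.
Posterior ∝ λe^(−4λ) · λ^13e^(−3λ) = λ^14e^(−7λ), i.e. Gamma(shape=15, rate=7).
The mode of a Gamma(a, b) with a ≥ 1 (shape–rate) is (a−1)/b = 14/7 ≈ 2.000.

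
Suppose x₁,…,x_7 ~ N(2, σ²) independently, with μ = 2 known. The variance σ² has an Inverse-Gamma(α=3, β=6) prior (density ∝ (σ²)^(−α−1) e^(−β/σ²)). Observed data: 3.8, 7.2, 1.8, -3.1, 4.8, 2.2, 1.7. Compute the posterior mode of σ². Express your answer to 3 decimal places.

σ̂²_MAP = 5.087

Sum of squared deviations about the known mean: SS = (3.8−2)² + (7.2−2)² + (1.8−2)² + (-3.1−2)² + (4.8−2)² + (2.2−2)² + (1.7−2)² = 64.3.
The Normal likelihood contributes (σ²)^(−n/2) exp(−SS/(2σ²)), so the posterior is Inverse-Gamma(α + n/2, β + SS/2) = Inverse-Gamma(6.5, 38.15).
The mode of Inverse-Gamma(a, b) is b/(a+1) = 38.15/7.5 ≈ 5.087.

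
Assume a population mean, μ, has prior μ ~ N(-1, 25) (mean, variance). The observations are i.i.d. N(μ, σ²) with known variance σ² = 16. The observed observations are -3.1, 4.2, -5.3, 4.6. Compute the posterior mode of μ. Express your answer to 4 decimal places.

μ̂_MAP = -0.0517

n = 4; x̄ = ((-3.1) + 4.2 + (-5.3) + 4.6)/4 = 0.4/4 = 0.1.
For a Normal prior and Normal likelihood with known variance, the posterior is Normal; its mode equals its mean, the precision-weighted average.
Prior precision 1/σ₀² = 1/25 = 0.04; data precision n/σ² = 4/16 = 0.25.
μ̂ = (0.04·(-1) + 0.25·0.1) / (0.04 + 0.25) = (-0.015)/0.29 = -3/58 ≈ -0.0517.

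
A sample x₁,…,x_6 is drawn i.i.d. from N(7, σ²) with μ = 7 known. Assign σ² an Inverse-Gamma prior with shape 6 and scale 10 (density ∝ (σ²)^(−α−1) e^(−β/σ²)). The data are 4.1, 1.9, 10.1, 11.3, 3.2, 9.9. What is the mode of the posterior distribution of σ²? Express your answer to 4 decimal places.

σ̂²_MAP = 5.2685

Sum of squared deviations about the known mean: SS = (4.1−7)² + (1.9−7)² + (10.1−7)² + (11.3−7)² + (3.2−7)² + (9.9−7)² = 85.37.
The Normal likelihood contributes (σ²)^(−n/2) exp(−SS/(2σ²)), so the posterior is Inverse-Gamma(α + n/2, β + SS/2) = Inverse-Gamma(9, 52.685).
The mode of Inverse-Gamma(a, b) is b/(a+1) = 52.685/10 ≈ 5.2685.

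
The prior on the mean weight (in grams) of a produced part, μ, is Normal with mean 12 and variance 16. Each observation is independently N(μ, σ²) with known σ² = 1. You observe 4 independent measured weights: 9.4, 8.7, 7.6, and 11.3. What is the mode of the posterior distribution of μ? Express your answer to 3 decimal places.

n = 4; x̄ = (9.4 + 8.7 + 7.6 + 11.3)/4 = 37/4 = 9.25.
For a Normal prior and Normal likelihood with known variance, the posterior is Normal; its mode equals its mean, the precision-weighted average.
Prior precision 1/σ₀² = 1/16 = 0.0625; data precision n/σ² = 4/1 = 4.
μ̂ = (0.0625·12 + 4·9.25) / (0.0625 + 4) = 37.75/4.0625 = 604/65 ≈ 9.292.

μ̂_MAP = 9.292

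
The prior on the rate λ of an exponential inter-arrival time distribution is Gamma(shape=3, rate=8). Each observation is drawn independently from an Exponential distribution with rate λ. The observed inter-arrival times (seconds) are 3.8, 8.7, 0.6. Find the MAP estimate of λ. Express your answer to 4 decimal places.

The Exponential(rate=λ) likelihood is ∝ λ^n e^(−λΣtᵢ). Here n = 3 and Σtᵢ = 3.8 + 8.7 + 0.6 = 13.1.
Posterior ∝ λ^2e^(−8λ) · λ^3e^(−13.1λ) = λ^5e^(−21.1λ), i.e. Gamma(6, 21.1).
Mode = (a−1)/b = 5/21.1 ≈ 0.2370.

λ̂_MAP = 0.2370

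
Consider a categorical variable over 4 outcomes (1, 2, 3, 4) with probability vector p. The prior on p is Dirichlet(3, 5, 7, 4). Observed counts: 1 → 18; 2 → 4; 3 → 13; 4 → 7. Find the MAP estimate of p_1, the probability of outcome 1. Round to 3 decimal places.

MAP estimate: 0.351

The posterior is Dirichlet(αᵢ + nᵢ) = Dirichlet(21, 9, 20, 11).
For a Dirichlet(a₁,…,a_K) with all aᵢ > 1, the mode has j-th component (aⱼ − 1)/(Σaᵢ − K).
Here Σaᵢ = 61 and K = 4, so p_1 = (21 − 1)/(61 − 4) = 20/57 ≈ 0.351.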